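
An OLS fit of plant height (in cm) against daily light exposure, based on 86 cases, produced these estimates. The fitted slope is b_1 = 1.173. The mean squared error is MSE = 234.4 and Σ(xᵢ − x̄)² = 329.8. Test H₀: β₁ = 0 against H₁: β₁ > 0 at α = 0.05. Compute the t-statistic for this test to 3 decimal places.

t = 1.391

SE(b_1) = √(MSE/Sₓₓ) = √(234.4/329.8) = 0.84305.
t = 1.173 / 0.84305 = 1.391.
df = n − 2 = 84.
One-sided p ≈ 0.0839, which is ≥ 0.05, so fail to reject H₀.
The data do not give significant evidence that the true slope on daily light exposure is positive.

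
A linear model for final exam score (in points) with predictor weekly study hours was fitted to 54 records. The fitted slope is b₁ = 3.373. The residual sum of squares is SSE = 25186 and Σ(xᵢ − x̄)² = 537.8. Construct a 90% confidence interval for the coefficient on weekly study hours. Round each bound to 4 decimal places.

(1.7837, 4.9623)

MSE = SSE/(n − 2) = 25186/52 = 484.346.
SE(b₁) = √(MSE/Sₓₓ) = √(484.346/537.8) = 0.949003.
df = n − 2 = 52.
t* = t_{0.05, 52} = 1.674689.
Margin = t* × SE = 1.674689 × 0.949003 = 1.589285.
CI: 3.373 ± 1.589285 → (1.7837, 4.9623).
With 90% confidence, each one-unit increase in weekly study hours is associated with a change of between 1.7837 and 4.9623 points in final exam score.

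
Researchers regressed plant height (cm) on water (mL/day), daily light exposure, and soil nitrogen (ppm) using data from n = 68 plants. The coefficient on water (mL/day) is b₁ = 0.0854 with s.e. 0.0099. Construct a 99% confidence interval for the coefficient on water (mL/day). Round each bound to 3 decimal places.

(0.059, 0.112)

df = n − k − 1 = 68 − 3 − 1 = 64.
t* = t_{0.005, 64} = 2.654854.
Margin = t* × SE = 2.654854 × 0.0099 = 0.02628.
CI: 0.0854 ± 0.02628 → (0.059, 0.112).
With 99% confidence, each one-unit increase in water (mL/day) is associated with a change of between 0.059 and 0.112 cm in plant height, holding the other predictors fixed.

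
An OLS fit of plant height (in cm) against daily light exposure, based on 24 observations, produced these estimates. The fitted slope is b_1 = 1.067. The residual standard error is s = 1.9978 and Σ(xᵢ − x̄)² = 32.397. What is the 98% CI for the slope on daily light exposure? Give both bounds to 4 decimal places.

(0.1866, 1.9474)

SE(b_1) = s/√Sₓₓ = 1.9978/√32.397 = 0.350994.
df = n − 2 = 22.
t* = t_{0.01, 22} = 2.508325.
Margin = t* × SE = 2.508325 × 0.350994 = 0.880407.
CI: 1.067 ± 0.880407 → (0.1866, 1.9474).
With 98% confidence, each one-unit increase in daily light exposure is associated with a change of between 0.1866 and 1.9474 cm in plant height.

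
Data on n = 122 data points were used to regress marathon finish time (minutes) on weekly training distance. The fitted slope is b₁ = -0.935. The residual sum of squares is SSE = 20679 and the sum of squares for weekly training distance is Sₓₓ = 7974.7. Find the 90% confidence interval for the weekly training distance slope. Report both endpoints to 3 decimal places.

(-1.179, -0.691)

MSE = SSE/(n − 2) = 20679/120 = 172.325.
SE(b₁) = √(MSE/Sₓₓ) = √(172.325/7974.7) = 0.147.
df = n − 2 = 120.
t* = t_{0.05, 120} = 1.657651.
Margin = t* × SE = 1.657651 × 0.147 = 0.24367.
CI: -0.935 ± 0.24367 → (-1.179, -0.691).
With 90% confidence, each one-unit increase in weekly training distance is associated with a change of between -1.179 and -0.691 minutes in marathon finish time.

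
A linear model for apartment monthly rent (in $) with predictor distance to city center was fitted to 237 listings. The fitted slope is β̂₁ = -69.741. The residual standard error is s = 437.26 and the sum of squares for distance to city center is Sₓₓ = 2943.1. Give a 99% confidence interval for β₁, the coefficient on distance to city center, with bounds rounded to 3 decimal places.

SE(β̂₁) = s/√Sₓₓ = 437.26/√2943.1 = 8.06004.
df = n − 2 = 235.
t* = t_{0.005, 235} = 2.596912.
Margin = t* × SE = 2.596912 × 8.06004 = 20.93121.
CI: -69.741 ± 20.93121 → (-90.672, -48.810).
With 99% confidence, each one-unit increase in distance to city center is associated with a change of between -90.672 and -48.810 $ in apartment monthly rent.

(-90.672, -48.810)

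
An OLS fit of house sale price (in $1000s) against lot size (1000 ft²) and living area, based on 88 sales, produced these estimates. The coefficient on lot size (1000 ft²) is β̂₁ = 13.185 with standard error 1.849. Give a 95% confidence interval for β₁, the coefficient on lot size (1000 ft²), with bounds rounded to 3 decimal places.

(9.509, 16.861)

df = n − k − 1 = 88 − 2 − 1 = 85.
t* = t_{0.025, 85} = 1.988268.
Margin = t* × SE = 1.988268 × 1.849 = 3.67631.
CI: 13.185 ± 3.67631 → (9.509, 16.861).
With 95% confidence, each one-unit increase in lot size (1000 ft²) is associated with a change of between 9.509 and 16.861 $1000s in house sale price, holding the other predictors fixed.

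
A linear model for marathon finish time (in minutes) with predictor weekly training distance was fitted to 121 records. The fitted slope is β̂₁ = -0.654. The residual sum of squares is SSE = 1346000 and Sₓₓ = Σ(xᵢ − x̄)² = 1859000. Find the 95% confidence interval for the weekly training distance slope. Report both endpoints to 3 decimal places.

(-0.808, -0.500)

MSE = SSE/(n − 2) = 1346000/119 = 11310.9.
SE(β̂₁) = √(MSE/Sₓₓ) = √(11310.9/1859000) = 0.0780026.
df = n − 2 = 119.
t* = t_{0.025, 119} = 1.9801.
Margin = t* × SE = 1.9801 × 0.0780026 = 0.15445.
CI: -0.654 ± 0.15445 → (-0.808, -0.500).
With 95% confidence, each one-unit increase in weekly training distance is associated with a change of between -0.808 and -0.500 minutes in marathon finish time.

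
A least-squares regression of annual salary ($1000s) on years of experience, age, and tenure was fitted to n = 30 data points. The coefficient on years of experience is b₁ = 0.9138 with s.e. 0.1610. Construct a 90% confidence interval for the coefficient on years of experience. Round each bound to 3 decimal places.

df = n − k − 1 = 30 − 3 − 1 = 26.
t* = t_{0.05, 26} = 1.705618.
Margin = t* × SE = 1.705618 × 0.1610 = 0.27460.
CI: 0.9138 ± 0.27460 → (0.639, 1.188).
With 90% confidence, each one-unit increase in years of experience is associated with a change of between 0.639 and 1.188 $1000s in annual salary, holding the other predictors fixed.

(0.639, 1.188)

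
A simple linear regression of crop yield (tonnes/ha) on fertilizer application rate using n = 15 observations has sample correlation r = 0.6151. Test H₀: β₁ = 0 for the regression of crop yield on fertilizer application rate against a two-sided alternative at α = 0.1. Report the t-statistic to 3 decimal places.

t = 2.813

t = r·√(n − 2)/√(1 − r²) = 0.6151·√13/√0.621652 = 2.813.
df = n − 2 = 13.
Two-sided p ≈ 0.0147, which is < 0.1, so reject H₀.
There is evidence of a linear association between fertilizer application rate and crop yield.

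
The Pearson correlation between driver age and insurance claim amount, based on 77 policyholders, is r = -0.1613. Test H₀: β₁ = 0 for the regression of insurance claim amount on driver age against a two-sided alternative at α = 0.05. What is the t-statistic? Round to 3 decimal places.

t = -1.415

t = r·√(n − 2)/√(1 − r²) = -0.1613·√75/√0.973982 = -1.415.
df = n − 2 = 75.
Two-sided p ≈ 0.1611, which is ≥ 0.05, so fail to reject H₀.
The data do not give significant evidence of a linear association between driver age and insurance claim amount.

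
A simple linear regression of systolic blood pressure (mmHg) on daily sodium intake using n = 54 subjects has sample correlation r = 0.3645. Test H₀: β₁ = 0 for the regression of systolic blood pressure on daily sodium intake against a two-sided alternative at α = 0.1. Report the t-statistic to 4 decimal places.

t = 2.8226

t = r·√(n − 2)/√(1 − r²) = 0.3645·√52/√0.86714 = 2.8226.
df = n − 2 = 52.
Two-sided p ≈ 0.0067, which is < 0.1, so reject H₀.
There is evidence of a linear association between daily sodium intake and systolic blood pressure.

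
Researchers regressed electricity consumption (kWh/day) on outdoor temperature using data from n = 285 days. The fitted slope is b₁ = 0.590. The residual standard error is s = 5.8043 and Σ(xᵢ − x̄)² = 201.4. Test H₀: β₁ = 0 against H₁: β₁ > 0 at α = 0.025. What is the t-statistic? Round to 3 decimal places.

t = 1.443

SE(b₁) = s/√Sₓₓ = 5.8043/√201.4 = 0.408997.
t = 0.590 / 0.408997 = 1.443.
df = n − 2 = 283.
One-sided p ≈ 0.0751, which is ≥ 0.025, so fail to reject H₀.
The data do not give significant evidence that the true slope on outdoor temperature is positive.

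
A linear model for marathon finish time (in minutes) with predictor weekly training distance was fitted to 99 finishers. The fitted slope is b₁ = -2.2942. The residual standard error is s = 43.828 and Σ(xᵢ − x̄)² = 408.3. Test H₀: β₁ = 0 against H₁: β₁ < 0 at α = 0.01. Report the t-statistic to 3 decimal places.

t = -1.058

SE(b₁) = s/√Sₓₓ = 43.828/√408.3 = 2.16901.
t = -2.2942 / 2.16901 = -1.058.
df = n − 2 = 97.
One-sided p ≈ 0.1464, which is ≥ 0.01, so fail to reject H₀.
The data do not give significant evidence that the true slope on weekly training distance is negative.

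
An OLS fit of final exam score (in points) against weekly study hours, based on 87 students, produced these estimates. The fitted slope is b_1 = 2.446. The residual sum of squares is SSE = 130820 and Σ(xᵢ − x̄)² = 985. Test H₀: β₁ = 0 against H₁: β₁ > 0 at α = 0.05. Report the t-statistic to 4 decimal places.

t = 1.9568

MSE = SSE/(n − 2) = 130820/85 = 1539.06.
SE(b_1) = √(MSE/Sₓₓ) = √(1539.06/985) = 1.25.
t = 2.446 / 1.25 = 1.9568.
df = n − 2 = 85.
One-sided p ≈ 0.0268, which is < 0.05, so reject H₀.
There is evidence that the true slope on weekly study hours is positive.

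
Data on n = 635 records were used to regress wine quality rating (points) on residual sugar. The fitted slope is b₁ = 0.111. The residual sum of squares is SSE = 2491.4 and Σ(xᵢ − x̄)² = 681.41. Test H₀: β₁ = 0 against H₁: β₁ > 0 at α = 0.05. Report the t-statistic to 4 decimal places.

t = 1.4605

MSE = SSE/(n − 2) = 2491.4/633 = 3.93586.
SE(b₁) = √(MSE/Sₓₓ) = √(3.93586/681.41) = 0.0760004.
t = 0.111 / 0.0760004 = 1.4605.
df = n − 2 = 633.
One-sided p ≈ 0.0723, which is ≥ 0.05, so fail to reject H₀.
The data do not give significant evidence that the true slope on residual sugar is positive.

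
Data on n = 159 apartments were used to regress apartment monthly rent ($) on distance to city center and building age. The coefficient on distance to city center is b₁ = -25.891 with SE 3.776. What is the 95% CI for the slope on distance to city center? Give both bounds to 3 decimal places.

(-33.350, -18.432)

df = n − k − 1 = 159 − 2 − 1 = 156.
t* = t_{0.025, 156} = 1.975288.
Margin = t* × SE = 1.975288 × 3.776 = 7.45869.
CI: -25.891 ± 7.45869 → (-33.350, -18.432).
With 95% confidence, each one-unit increase in distance to city center is associated with a change of between -33.350 and -18.432 $ in apartment monthly rent, holding the other predictors fixed.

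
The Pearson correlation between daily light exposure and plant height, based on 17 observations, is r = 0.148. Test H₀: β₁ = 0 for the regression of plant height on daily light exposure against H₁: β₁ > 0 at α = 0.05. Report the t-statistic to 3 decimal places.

t = 0.580

t = r·√(n − 2)/√(1 − r²) = 0.148·√15/√0.978096 = 0.580.
df = n − 2 = 15.
One-sided p ≈ 0.2854, which is ≥ 0.05, so fail to reject H₀.
The data do not give significant evidence of a linear association between daily light exposure and plant height.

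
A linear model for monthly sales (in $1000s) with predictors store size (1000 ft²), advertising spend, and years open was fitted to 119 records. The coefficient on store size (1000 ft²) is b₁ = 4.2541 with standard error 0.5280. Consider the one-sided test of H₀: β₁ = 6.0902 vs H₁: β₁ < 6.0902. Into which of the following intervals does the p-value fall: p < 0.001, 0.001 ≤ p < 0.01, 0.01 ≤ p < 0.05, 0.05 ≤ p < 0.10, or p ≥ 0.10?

t = (4.2541 − 6.0902) / 0.5280 = -3.477.
df = n − k − 1 = 119 − 3 − 1 = 115.
One-sided p = P(T_{115} < t) ≈ 0.0004.
So p < 0.001.

p < 0.001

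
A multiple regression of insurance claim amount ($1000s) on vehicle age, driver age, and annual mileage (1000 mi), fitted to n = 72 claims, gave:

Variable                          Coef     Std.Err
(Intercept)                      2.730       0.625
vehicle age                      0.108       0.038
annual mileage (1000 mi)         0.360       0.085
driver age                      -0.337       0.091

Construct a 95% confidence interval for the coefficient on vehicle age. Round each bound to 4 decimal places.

Read off: b = 0.108, SE = 0.038 for vehicle age.
df = n − k − 1 = 72 − 3 − 1 = 68.
t* = t_{0.025, 68} = 1.995469.
Margin = t* × SE = 1.995469 × 0.038 = 0.075828.
CI: 0.108 ± 0.075828 → (0.0322, 0.1838).

(0.0322, 0.1838)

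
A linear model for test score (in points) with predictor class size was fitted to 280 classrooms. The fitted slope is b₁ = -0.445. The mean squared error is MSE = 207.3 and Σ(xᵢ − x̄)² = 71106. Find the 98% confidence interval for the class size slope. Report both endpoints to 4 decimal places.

SE(b₁) = √(MSE/Sₓₓ) = √(207.3/71106) = 0.0539941.
df = n − 2 = 278.
t* = t_{0.01, 278} = 2.339836.
Margin = t* × SE = 2.339836 × 0.0539941 = 0.126337.
CI: -0.445 ± 0.126337 → (-0.5713, -0.3187).
With 98% confidence, each one-unit increase in class size is associated with a change of between -0.5713 and -0.3187 points in test score.

(-0.5713, -0.3187)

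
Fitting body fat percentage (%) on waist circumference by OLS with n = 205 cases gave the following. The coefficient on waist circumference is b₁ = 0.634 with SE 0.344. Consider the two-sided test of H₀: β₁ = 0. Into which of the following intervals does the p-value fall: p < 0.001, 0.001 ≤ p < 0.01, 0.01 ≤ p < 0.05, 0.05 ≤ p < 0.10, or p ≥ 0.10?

t = 0.634 / 0.344 = 1.843.
df = n − 2 = 205 − 2 = 203.
Two-sided p = 2·P(T_{203} > |t|) ≈ 0.0668.
So 0.05 ≤ p < 0.10.

0.05 ≤ p < 0.10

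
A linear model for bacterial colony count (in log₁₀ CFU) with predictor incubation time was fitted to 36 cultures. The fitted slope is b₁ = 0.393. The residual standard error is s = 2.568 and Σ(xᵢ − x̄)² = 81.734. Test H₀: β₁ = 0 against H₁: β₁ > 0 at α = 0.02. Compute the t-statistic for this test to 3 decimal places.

t = 1.384

SE(b₁) = s/√Sₓₓ = 2.568/√81.734 = 0.284049.
t = 0.393 / 0.284049 = 1.384.
df = n − 2 = 34.
One-sided p ≈ 0.0878, which is ≥ 0.02, so fail to reject H₀.
The data do not give significant evidence that the true slope on incubation time is positive.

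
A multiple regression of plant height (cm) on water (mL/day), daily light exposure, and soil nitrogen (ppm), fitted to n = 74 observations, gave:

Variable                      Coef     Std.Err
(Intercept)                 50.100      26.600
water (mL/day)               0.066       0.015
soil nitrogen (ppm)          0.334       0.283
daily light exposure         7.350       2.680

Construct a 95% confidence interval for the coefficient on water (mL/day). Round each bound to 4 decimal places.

Read off: b = 0.066, SE = 0.015 for water (mL/day).
df = n − k − 1 = 74 − 3 − 1 = 70.
t* = t_{0.025, 70} = 1.994437.
Margin = t* × SE = 1.994437 × 0.015 = 0.029917.
CI: 0.066 ± 0.029917 → (0.0361, 0.0959).

(0.0361, 0.0959)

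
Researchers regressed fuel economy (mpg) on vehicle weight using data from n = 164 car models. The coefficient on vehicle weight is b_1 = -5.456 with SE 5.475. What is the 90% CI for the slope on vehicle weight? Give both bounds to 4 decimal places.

(-14.5134, 3.6014)

df = n − 2 = 164 − 2 = 162.
t* = t_{0.05, 162} = 1.654314.
Margin = t* × SE = 1.654314 × 5.475 = 9.057369.
CI: -5.456 ± 9.057369 → (-14.5134, 3.6014).
With 90% confidence, each one-unit increase in vehicle weight is associated with a change of between -14.5134 and 3.6014 mpg in fuel economy.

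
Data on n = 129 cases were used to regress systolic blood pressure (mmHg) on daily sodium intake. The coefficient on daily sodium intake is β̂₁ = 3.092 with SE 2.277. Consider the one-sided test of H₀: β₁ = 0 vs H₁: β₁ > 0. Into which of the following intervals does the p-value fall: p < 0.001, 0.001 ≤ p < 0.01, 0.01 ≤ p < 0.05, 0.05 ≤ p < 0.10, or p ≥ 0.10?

0.05 ≤ p < 0.10

t = 3.092 / 2.277 = 1.358.
df = n − 2 = 129 − 2 = 127.
One-sided p = P(T_{127} > t) ≈ 0.0884.
So 0.05 ≤ p < 0.10.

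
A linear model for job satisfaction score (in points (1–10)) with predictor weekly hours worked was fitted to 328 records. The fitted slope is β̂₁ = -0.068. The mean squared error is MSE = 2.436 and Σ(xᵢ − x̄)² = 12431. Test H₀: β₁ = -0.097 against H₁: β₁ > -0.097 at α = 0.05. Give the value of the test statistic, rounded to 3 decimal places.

t = 2.072

SE(β̂₁) = √(MSE/Sₓₓ) = √(2.436/12431) = 0.0139986.
t = (-0.068 − (-0.097)) / 0.0139986 = 2.072.
df = n − 2 = 326.
One-sided p ≈ 0.0195, which is < 0.05, so reject H₀.
There is evidence that the true slope on weekly hours worked exceeds -0.097 points (1–10) per unit.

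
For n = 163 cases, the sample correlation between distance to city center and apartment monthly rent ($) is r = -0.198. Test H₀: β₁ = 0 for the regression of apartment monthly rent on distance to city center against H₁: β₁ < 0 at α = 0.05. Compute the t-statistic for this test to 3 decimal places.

t = r·√(n − 2)/√(1 − r²) = -0.198·√161/√0.960796 = -2.563.
df = n − 2 = 161.
One-sided p ≈ 0.0056, which is < 0.05, so reject H₀.
There is evidence of a linear association between distance to city center and apartment monthly rent.

t = -2.563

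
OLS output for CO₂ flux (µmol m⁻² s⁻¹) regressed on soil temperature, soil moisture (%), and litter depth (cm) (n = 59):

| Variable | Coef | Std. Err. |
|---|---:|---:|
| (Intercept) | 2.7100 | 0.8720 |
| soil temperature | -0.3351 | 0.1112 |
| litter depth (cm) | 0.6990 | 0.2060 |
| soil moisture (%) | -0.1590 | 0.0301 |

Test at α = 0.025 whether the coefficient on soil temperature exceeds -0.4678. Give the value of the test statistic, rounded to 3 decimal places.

Read off: b = -0.3351, SE = 0.1112 for soil temperature.
H₀: β₁ = -0.4678 vs H₁: β₁ > -0.4678.
t = (-0.3351 − (-0.4678)) / 0.1112 = 1.193.
df = n − k − 1 = 59 − 3 − 1 = 55.
One-sided p ≈ 0.1189, which is ≥ 0.025, so fail to reject H₀.
The data do not give significant evidence that the true slope on soil temperature exceeds -0.4678 µmol m⁻² s⁻¹ per unit, holding the other predictors fixed.

t = 1.193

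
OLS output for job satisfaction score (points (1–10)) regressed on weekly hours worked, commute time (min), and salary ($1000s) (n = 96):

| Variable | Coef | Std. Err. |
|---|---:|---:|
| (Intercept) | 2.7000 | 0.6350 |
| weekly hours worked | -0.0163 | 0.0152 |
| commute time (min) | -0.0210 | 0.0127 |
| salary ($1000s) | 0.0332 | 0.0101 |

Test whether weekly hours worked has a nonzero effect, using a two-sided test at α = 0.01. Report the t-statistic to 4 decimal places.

t = -1.0724

Read off: b = -0.0163, SE = 0.0152 for weekly hours worked.
H₀: β₁ = 0 vs H₁: β₁ ≠ 0.
t = -0.0163 / 0.0152 = -1.0724.
df = n − k − 1 = 96 − 3 − 1 = 92.
Two-sided p ≈ 0.2864, which is ≥ 0.01, so fail to reject H₀.
The data do not give significant evidence of an association between weekly hours worked and job satisfaction score, after adjusting for the other predictors.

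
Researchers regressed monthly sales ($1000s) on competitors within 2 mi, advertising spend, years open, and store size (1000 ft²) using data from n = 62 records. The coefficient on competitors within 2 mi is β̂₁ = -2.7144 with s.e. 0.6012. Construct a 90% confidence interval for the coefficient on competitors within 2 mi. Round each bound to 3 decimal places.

df = n − k − 1 = 62 − 4 − 1 = 57.
t* = t_{0.05, 57} = 1.672029.
Margin = t* × SE = 1.672029 × 0.6012 = 1.00522.
CI: -2.7144 ± 1.00522 → (-3.720, -1.709).
With 90% confidence, each one-unit increase in competitors within 2 mi is associated with a change of between -3.720 and -1.709 $1000s in monthly sales, holding the other predictors fixed.

(-3.720, -1.709)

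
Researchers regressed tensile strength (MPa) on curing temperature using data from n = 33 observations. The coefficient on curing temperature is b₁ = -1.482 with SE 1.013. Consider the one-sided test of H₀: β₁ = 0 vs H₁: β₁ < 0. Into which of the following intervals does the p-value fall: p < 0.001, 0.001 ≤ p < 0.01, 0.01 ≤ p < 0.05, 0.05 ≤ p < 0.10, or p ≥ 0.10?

0.05 ≤ p < 0.10

t = -1.482 / 1.013 = -1.463.
df = n − 2 = 33 − 2 = 31.
One-sided p = P(T_{31} < t) ≈ 0.0768.
So 0.05 ≤ p < 0.10.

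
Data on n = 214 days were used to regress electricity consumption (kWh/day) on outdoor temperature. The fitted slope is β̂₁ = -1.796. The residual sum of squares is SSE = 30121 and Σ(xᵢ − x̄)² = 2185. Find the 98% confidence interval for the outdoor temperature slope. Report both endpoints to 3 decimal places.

MSE = SSE/(n − 2) = 30121/212 = 142.08.
SE(β̂₁) = √(MSE/Sₓₓ) = √(142.08/2185) = 0.255001.
df = n − 2 = 212.
t* = t_{0.01, 212} = 2.344066.
Margin = t* × SE = 2.344066 × 0.255001 = 0.59774.
CI: -1.796 ± 0.59774 → (-2.394, -1.198).
With 98% confidence, each one-unit increase in outdoor temperature is associated with a change of between -2.394 and -1.198 kWh/day in electricity consumption.

(-2.394, -1.198)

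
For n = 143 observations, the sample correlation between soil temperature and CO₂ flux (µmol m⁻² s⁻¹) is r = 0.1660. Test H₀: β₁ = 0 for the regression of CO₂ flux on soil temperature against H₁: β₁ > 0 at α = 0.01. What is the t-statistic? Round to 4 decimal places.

t = r·√(n − 2)/√(1 − r²) = 0.1660·√141/√0.972444 = 1.9989.
df = n − 2 = 141.
One-sided p ≈ 0.0238, which is ≥ 0.01, so fail to reject H₀.
The data do not give significant evidence of a linear association between soil temperature and CO₂ flux.

t = 1.9989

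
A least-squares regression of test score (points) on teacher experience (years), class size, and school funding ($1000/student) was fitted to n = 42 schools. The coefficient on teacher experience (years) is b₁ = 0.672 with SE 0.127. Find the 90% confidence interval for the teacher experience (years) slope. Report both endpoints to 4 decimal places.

df = n − k − 1 = 42 − 3 − 1 = 38.
t* = t_{0.05, 38} = 1.685954.
Margin = t* × SE = 1.685954 × 0.127 = 0.214116.
CI: 0.672 ± 0.214116 → (0.4579, 0.8861).
With 90% confidence, each one-unit increase in teacher experience (years) is associated with a change of between 0.4579 and 0.8861 points in test score, holding the other predictors fixed.

(0.4579, 0.8861)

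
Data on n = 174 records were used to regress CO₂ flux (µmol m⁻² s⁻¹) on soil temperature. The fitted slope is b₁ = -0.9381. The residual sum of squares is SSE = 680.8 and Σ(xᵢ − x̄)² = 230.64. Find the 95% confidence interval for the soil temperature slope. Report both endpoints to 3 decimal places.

(-1.197, -0.680)

MSE = SSE/(n − 2) = 680.8/172 = 3.95814.
SE(b₁) = √(MSE/Sₓₓ) = √(3.95814/230.64) = 0.131002.
df = n − 2 = 172.
t* = t_{0.025, 172} = 1.973852.
Margin = t* × SE = 1.973852 × 0.131002 = 0.25858.
CI: -0.9381 ± 0.25858 → (-1.197, -0.680).
With 95% confidence, each one-unit increase in soil temperature is associated with a change of between -1.197 and -0.680 µmol m⁻² s⁻¹ in CO₂ flux.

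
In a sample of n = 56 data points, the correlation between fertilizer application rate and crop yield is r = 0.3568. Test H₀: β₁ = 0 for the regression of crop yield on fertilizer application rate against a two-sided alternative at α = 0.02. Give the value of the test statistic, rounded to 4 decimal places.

t = r·√(n − 2)/√(1 − r²) = 0.3568·√54/√0.872694 = 2.8067.
df = n − 2 = 54.
Two-sided p ≈ 0.0069, which is < 0.02, so reject H₀.
There is evidence of a linear association between fertilizer application rate and crop yield.

t = 2.8067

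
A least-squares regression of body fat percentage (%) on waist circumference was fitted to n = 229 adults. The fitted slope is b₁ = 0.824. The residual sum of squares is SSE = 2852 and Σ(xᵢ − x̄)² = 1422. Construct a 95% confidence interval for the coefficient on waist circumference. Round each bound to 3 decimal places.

(0.639, 1.009)

MSE = SSE/(n − 2) = 2852/227 = 12.5639.
SE(b₁) = √(MSE/Sₓₓ) = √(12.5639/1422) = 0.0939966.
df = n − 2 = 227.
t* = t_{0.025, 227} = 1.97047.
Margin = t* × SE = 1.97047 × 0.0939966 = 0.18522.
CI: 0.824 ± 0.18522 → (0.639, 1.009).
With 95% confidence, each one-unit increase in waist circumference is associated with a change of between 0.639 and 1.009 % in body fat percentage.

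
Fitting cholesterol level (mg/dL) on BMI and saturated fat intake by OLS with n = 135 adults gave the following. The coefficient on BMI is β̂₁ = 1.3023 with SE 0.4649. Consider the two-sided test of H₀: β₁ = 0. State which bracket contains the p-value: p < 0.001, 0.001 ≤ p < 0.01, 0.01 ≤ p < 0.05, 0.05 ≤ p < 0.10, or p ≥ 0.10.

0.001 ≤ p < 0.01

t = 1.3023 / 0.4649 = 2.801.
df = n − k − 1 = 135 − 2 − 1 = 132.
Two-sided p = 2·P(T_{132} > |t|) ≈ 0.0059.
So 0.001 ≤ p < 0.01.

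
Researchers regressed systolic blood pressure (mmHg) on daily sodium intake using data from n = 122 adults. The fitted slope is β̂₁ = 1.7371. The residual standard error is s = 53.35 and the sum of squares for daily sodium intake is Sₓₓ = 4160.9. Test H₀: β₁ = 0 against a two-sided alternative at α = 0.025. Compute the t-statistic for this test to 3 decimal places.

t = 2.100

SE(β̂₁) = s/√Sₓₓ = 53.35/√4160.9 = 0.827067.
t = 1.7371 / 0.827067 = 2.100.
df = n − 2 = 120.
Two-sided p ≈ 0.0378, which is ≥ 0.025, so fail to reject H₀.
The data do not give significant evidence of an association between daily sodium intake and systolic blood pressure.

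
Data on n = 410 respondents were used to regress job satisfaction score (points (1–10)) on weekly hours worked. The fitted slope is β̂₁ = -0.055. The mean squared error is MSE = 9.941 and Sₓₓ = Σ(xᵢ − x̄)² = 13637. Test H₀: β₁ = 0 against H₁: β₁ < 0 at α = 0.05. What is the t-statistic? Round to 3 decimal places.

t = -2.037

SE(β̂₁) = √(MSE/Sₓₓ) = √(9.941/13637) = 0.0269995.
t = -0.055 / 0.0269995 = -2.037.
df = n − 2 = 408.
One-sided p ≈ 0.0211, which is < 0.05, so reject H₀.
There is evidence that the true slope on weekly hours worked is negative.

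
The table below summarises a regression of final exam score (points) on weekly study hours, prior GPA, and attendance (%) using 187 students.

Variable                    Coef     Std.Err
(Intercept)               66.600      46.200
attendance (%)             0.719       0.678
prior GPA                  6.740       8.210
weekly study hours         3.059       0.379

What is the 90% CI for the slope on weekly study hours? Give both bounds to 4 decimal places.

Read off: b = 3.059, SE = 0.379 for weekly study hours.
df = n − k − 1 = 187 − 3 − 1 = 183.
t* = t_{0.05, 183} = 1.653223.
Margin = t* × SE = 1.653223 × 0.379 = 0.626571.
CI: 3.059 ± 0.626571 → (2.4324, 3.6856).

(2.4324, 3.6856)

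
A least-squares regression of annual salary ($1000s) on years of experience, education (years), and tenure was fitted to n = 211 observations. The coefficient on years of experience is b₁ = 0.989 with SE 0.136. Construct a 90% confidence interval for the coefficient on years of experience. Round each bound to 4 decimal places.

(0.7643, 1.2137)

df = n − k − 1 = 211 − 3 − 1 = 207.
t* = t_{0.05, 207} = 1.652248.
Margin = t* × SE = 1.652248 × 0.136 = 0.224706.
CI: 0.989 ± 0.224706 → (0.7643, 1.2137).
With 90% confidence, each one-unit increase in years of experience is associated with a change of between 0.7643 and 1.2137 $1000s in annual salary, holding the other predictors fixed.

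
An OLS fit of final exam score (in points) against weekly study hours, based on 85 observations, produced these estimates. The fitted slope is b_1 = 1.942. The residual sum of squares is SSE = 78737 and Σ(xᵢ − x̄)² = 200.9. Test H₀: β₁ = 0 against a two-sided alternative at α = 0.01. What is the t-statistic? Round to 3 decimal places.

t = 0.894

MSE = SSE/(n − 2) = 78737/83 = 948.639.
SE(b_1) = √(MSE/Sₓₓ) = √(948.639/200.9) = 2.173.
t = 1.942 / 2.173 = 0.894.
df = n − 2 = 83.
Two-sided p ≈ 0.3741, which is ≥ 0.01, so fail to reject H₀.
The data do not give significant evidence of an association between weekly study hours and final exam score.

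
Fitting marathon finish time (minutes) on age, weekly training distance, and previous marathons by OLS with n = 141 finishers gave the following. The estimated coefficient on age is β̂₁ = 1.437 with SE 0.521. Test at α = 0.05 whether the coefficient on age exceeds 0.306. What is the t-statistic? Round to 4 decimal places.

H₀: β₁ = 0.306 vs H₁: β₁ > 0.306.
t = (β̂₁ − β₁⁰)/SE = (1.437 − 0.306) / 0.521 = 2.1708.
df = n − k − 1 = 141 − 3 − 1 = 137.
One-sided p ≈ 0.0158, which is < 0.05, so reject H₀.
There is evidence that the true slope on age exceeds 0.306 minutes per unit, holding the other predictors fixed.

t = 2.1708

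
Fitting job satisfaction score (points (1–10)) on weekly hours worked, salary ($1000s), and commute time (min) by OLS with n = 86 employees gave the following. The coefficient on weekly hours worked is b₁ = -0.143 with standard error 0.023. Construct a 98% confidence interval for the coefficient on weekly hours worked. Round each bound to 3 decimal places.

(-0.198, -0.088)

df = n − k − 1 = 86 − 3 − 1 = 82.
t* = t_{0.01, 82} = 2.372687.
Margin = t* × SE = 2.372687 × 0.023 = 0.05457.
CI: -0.143 ± 0.05457 → (-0.198, -0.088).
With 98% confidence, each one-unit increase in weekly hours worked is associated with a change of between -0.198 and -0.088 points (1–10) in job satisfaction score, holding the other predictors fixed.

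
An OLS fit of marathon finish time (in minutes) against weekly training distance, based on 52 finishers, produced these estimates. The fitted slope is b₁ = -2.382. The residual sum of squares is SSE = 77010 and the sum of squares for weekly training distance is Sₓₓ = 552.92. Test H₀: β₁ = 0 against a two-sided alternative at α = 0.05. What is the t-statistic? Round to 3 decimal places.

t = -1.427

MSE = SSE/(n − 2) = 77010/50 = 1540.2.
SE(b₁) = √(MSE/Sₓₓ) = √(1540.2/552.92) = 1.669.
t = -2.382 / 1.669 = -1.427.
df = n − 2 = 50.
Two-sided p ≈ 0.1597, which is ≥ 0.05, so fail to reject H₀.
The data do not give significant evidence of an association between weekly training distance and marathon finish time.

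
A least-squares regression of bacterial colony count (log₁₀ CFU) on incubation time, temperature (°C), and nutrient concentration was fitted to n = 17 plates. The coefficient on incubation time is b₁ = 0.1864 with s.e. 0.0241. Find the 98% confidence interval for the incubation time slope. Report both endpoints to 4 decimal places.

df = n − k − 1 = 17 − 3 − 1 = 13.
t* = t_{0.01, 13} = 2.650309.
Margin = t* × SE = 2.650309 × 0.0241 = 0.063872.
CI: 0.1864 ± 0.063872 → (0.1225, 0.2503).
With 98% confidence, each one-unit increase in incubation time is associated with a change of between 0.1225 and 0.2503 log₁₀ CFU in bacterial colony count, holding the other predictors fixed.

(0.1225, 0.2503)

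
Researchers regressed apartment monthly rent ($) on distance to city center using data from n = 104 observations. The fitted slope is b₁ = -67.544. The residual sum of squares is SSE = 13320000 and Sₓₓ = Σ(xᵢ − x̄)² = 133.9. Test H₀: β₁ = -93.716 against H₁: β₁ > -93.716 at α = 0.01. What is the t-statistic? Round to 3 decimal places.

t = 0.838

MSE = SSE/(n − 2) = 13320000/102 = 130588.
SE(b₁) = √(MSE/Sₓₓ) = √(130588/133.9) = 31.2293.
t = (-67.544 − (-93.716)) / 31.2293 = 0.838.
df = n − 2 = 102.
One-sided p ≈ 0.2020, which is ≥ 0.01, so fail to reject H₀.
The data do not give significant evidence that the true slope on distance to city center exceeds -93.716 $ per unit.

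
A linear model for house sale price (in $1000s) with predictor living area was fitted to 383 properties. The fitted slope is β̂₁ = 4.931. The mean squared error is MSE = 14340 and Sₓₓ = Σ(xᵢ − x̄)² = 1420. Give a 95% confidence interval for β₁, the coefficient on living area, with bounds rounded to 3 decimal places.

SE(β̂₁) = √(MSE/Sₓₓ) = √(14340/1420) = 3.17783.
df = n − 2 = 381.
t* = t_{0.025, 381} = 1.96621.
Margin = t* × SE = 1.96621 × 3.17783 = 6.24828.
CI: 4.931 ± 6.24828 → (-1.317, 11.179).
With 95% confidence, each one-unit increase in living area is associated with a change of between -1.317 and 11.179 $1000s in house sale price.

(-1.317, 11.179)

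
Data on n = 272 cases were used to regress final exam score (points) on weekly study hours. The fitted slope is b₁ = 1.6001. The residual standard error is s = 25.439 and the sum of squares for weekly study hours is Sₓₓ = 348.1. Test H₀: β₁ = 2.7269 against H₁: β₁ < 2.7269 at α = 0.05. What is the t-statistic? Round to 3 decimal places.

SE(b₁) = s/√Sₓₓ = 25.439/√348.1 = 1.36348.
t = (1.6001 − 2.7269) / 1.36348 = -0.826.
df = n − 2 = 270.
One-sided p ≈ 0.2046, which is ≥ 0.05, so fail to reject H₀.
The data do not give significant evidence that the true slope on weekly study hours is below 2.7269 points per unit.

t = -0.826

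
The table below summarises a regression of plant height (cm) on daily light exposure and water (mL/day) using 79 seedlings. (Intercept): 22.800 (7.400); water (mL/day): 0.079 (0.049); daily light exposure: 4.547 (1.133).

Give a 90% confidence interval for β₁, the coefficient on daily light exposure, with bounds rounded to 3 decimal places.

Read off: b = 4.547, SE = 1.133 for daily light exposure.
df = n − k − 1 = 79 − 2 − 1 = 76.
t* = t_{0.05, 76} = 1.665151.
Margin = t* × SE = 1.665151 × 1.133 = 1.88662.
CI: 4.547 ± 1.88662 → (2.660, 6.434).

(2.660, 6.434)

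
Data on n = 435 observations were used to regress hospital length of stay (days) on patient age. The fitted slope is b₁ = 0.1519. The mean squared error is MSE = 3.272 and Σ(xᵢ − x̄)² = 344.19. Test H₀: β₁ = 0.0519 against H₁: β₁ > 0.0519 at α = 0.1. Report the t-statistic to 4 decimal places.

t = 1.0256

SE(b₁) = √(MSE/Sₓₓ) = √(3.272/344.19) = 0.0975007.
t = (0.1519 − 0.0519) / 0.0975007 = 1.0256.
df = n − 2 = 433.
One-sided p ≈ 0.1528, which is ≥ 0.1, so fail to reject H₀.
The data do not give significant evidence that the true slope on patient age exceeds 0.0519 days per unit.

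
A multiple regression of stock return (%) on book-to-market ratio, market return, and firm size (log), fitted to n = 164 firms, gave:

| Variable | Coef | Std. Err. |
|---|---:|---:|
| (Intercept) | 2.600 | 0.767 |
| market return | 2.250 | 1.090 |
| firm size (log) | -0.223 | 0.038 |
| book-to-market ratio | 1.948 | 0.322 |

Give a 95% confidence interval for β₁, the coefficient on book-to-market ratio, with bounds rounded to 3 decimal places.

(1.312, 2.584)

Read off: b = 1.948, SE = 0.322 for book-to-market ratio.
df = n − k − 1 = 164 − 3 − 1 = 160.
t* = t_{0.025, 160} = 1.974902.
Margin = t* × SE = 1.974902 × 0.322 = 0.63592.
CI: 1.948 ± 0.63592 → (1.312, 2.584).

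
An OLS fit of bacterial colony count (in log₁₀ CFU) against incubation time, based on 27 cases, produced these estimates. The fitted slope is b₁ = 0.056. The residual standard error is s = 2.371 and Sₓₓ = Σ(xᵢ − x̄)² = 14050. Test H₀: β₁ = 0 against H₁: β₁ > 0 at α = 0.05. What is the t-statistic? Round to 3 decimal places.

SE(b₁) = s/√Sₓₓ = 2.371/√14050 = 0.0200029.
t = 0.056 / 0.0200029 = 2.800.
df = n − 2 = 25.
One-sided p ≈ 0.0049, which is < 0.05, so reject H₀.
There is evidence that the true slope on incubation time is positive.

t = 2.800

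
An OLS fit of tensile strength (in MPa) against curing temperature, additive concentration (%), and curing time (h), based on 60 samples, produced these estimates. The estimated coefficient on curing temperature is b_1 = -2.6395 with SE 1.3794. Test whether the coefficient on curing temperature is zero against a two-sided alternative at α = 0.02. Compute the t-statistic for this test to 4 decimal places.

H₀: β₁ = 0 vs H₁: β₁ ≠ 0.
t = (b_1 − β₁⁰)/SE = -2.6395 / 1.3794 = -1.9135.
df = n − k − 1 = 60 − 3 − 1 = 56.
Two-sided p ≈ 0.0608, which is ≥ 0.02, so fail to reject H₀.
The data do not give significant evidence of an association between curing temperature and tensile strength, after adjusting for the other predictors.

t = -1.9135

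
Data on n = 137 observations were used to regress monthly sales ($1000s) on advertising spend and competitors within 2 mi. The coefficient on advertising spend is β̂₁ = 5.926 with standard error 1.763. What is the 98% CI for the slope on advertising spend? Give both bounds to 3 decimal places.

(1.775, 10.077)

df = n − k − 1 = 137 − 2 − 1 = 134.
t* = t_{0.01, 134} = 2.354498.
Margin = t* × SE = 2.354498 × 1.763 = 4.15098.
CI: 5.926 ± 4.15098 → (1.775, 10.077).
With 98% confidence, each one-unit increase in advertising spend is associated with a change of between 1.775 and 10.077 $1000s in monthly sales, holding the other predictors fixed.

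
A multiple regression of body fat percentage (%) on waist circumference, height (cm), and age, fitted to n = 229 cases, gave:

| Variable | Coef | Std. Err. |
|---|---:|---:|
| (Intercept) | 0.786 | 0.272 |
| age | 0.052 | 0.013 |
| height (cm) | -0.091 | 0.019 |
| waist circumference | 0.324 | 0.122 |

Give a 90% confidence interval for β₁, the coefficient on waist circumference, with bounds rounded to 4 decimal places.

(0.1225, 0.5255)

Read off: b = 0.324, SE = 0.122 for waist circumference.
df = n − k − 1 = 229 − 3 − 1 = 225.
t* = t_{0.05, 225} = 1.651654.
Margin = t* × SE = 1.651654 × 0.122 = 0.201502.
CI: 0.324 ± 0.201502 → (0.1225, 0.5255).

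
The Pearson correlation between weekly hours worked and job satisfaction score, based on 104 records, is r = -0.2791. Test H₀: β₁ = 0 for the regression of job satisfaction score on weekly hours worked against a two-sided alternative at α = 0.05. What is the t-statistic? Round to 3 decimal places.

t = r·√(n − 2)/√(1 − r²) = -0.2791·√102/√0.922103 = -2.935.
df = n − 2 = 102.
Two-sided p ≈ 0.0041, which is < 0.05, so reject H₀.
There is evidence of a linear association between weekly hours worked and job satisfaction score.

t = -2.935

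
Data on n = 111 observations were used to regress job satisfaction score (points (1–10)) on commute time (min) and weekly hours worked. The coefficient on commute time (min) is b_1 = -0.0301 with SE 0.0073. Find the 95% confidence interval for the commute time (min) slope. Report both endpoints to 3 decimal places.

df = n − k − 1 = 111 − 2 − 1 = 108.
t* = t_{0.025, 108} = 1.982173.
Margin = t* × SE = 1.982173 × 0.0073 = 0.01447.
CI: -0.0301 ± 0.01447 → (-0.045, -0.016).
With 95% confidence, each one-unit increase in commute time (min) is associated with a change of between -0.045 and -0.016 points (1–10) in job satisfaction score, holding the other predictors fixed.

(-0.045, -0.016)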